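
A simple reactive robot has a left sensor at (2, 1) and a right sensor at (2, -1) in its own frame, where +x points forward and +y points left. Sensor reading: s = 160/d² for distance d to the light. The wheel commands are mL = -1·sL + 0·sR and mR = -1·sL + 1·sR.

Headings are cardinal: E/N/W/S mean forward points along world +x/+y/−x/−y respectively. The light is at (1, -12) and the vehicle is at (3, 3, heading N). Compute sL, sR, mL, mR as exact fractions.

16/29 80/149 -16/29 -64/4321

left sensor world pos  = (2, 5); dL² = 290
right sensor world pos = (4, 5); dR² = 298
sL = 160/290 = 16/29
sR = 160/298 = 80/149
mL = -1·sL + 0·sR = -16/29
mR = -1·sL + 1·sR = -64/4321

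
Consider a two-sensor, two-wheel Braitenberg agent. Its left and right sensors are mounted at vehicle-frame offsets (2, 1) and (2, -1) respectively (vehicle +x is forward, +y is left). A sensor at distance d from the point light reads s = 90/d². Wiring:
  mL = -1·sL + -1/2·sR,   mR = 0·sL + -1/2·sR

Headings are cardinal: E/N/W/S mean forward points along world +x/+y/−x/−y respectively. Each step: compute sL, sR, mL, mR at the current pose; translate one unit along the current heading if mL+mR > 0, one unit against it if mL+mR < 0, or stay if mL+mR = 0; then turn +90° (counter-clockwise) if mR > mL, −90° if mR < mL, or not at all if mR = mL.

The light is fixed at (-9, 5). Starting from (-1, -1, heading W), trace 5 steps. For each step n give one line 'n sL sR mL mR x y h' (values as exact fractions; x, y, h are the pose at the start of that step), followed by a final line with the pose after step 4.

n=0: pose=(-1,-1,W); sL=18/17, sR=90/61; mL=-1863/1037, mR=-45/61; mL+mR=-2628/1037 → advance -1; mR−mL=18/17 → turn +1·90°
n=1: pose=(0,-1,S); sL=45/82, sR=45/64; mL=-4725/5248, mR=-45/128; mL+mR=-3285/2624 → advance -1; mR−mL=45/82 → turn +1·90°
n=2: pose=(0,0,E); sL=90/137, sR=90/157; mL=-20295/21509, mR=-45/157; mL+mR=-26460/21509 → advance -1; mR−mL=90/137 → turn +1·90°
n=3: pose=(-1,0,N); sL=45/29, sR=1; mL=-119/58, mR=-1/2; mL+mR=-74/29 → advance -1; mR−mL=45/29 → turn +1·90°
n=4: pose=(-1,-1,W); sL=18/17, sR=90/61; mL=-1863/1037, mR=-45/61; mL+mR=-2628/1037 → advance -1; mR−mL=18/17 → turn +1·90°

0 18/17 90/61 -1863/1037 -45/61 -1 -1 W
1 45/82 45/64 -4725/5248 -45/128 0 -1 S
2 90/137 90/157 -20295/21509 -45/157 0 0 E
3 45/29 1 -119/58 -1/2 -1 0 N
4 18/17 90/61 -1863/1037 -45/61 -1 -1 W
final 0 -1 S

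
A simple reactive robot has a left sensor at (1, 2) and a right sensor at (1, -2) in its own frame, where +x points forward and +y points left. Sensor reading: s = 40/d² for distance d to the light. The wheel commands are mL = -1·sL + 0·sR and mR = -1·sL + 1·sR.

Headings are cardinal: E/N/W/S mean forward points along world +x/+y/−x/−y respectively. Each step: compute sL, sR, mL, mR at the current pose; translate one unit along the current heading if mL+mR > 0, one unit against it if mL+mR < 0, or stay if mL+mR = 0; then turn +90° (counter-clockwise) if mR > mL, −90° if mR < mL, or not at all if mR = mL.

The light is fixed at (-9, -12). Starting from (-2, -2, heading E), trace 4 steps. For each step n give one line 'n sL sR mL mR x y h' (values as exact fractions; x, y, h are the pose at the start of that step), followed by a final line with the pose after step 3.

n=0: pose=(-2,-2,E); sL=5/26, sR=5/16; mL=-5/26, mR=25/208; mL+mR=-15/208 → advance -1; mR−mL=5/16 → turn +1·90°
n=1: pose=(-3,-2,N); sL=40/137, sR=8/37; mL=-40/137, mR=-384/5069; mL+mR=-1864/5069 → advance -1; mR−mL=8/37 → turn +1·90°
n=2: pose=(-3,-3,W); sL=20/37, sR=20/73; mL=-20/37, mR=-720/2701; mL+mR=-2180/2701 → advance -1; mR−mL=20/73 → turn +1·90°
n=3: pose=(-2,-3,S); sL=8/29, sR=40/89; mL=-8/29, mR=448/2581; mL+mR=-264/2581 → advance -1; mR−mL=40/89 → turn +1·90°

0 5/26 5/16 -5/26 25/208 -2 -2 E
1 40/137 8/37 -40/137 -384/5069 -3 -2 N
2 20/37 20/73 -20/37 -720/2701 -3 -3 W
3 8/29 40/89 -8/29 448/2581 -2 -3 S
final -2 -2 E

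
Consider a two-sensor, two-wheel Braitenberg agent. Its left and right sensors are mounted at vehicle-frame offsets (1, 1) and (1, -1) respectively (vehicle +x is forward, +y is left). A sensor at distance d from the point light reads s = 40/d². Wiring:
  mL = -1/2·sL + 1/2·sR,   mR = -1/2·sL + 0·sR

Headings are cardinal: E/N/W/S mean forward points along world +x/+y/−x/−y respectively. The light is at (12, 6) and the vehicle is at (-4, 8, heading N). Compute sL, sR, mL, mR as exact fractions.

left sensor world pos  = (-5, 9); dL² = 298
right sensor world pos = (-3, 9); dR² = 234
sL = 40/298 = 20/149
sR = 40/234 = 20/117
mL = -1/2·sL + 1/2·sR = 320/17433
mR = -1/2·sL + 0·sR = -10/149

20/149 20/117 320/17433 -10/149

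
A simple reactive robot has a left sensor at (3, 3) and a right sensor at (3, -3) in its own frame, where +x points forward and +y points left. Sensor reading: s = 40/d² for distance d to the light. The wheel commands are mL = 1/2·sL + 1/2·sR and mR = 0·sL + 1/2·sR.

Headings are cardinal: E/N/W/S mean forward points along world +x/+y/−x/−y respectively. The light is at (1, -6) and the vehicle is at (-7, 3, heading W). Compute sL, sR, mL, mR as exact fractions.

40/157 8/53 1688/8321 4/53

left sensor world pos  = (-10, 0); dL² = 157
right sensor world pos = (-10, 6); dR² = 265
sL = 40/157 = 40/157
sR = 40/265 = 8/53
mL = 1/2·sL + 1/2·sR = 1688/8321
mR = 0·sL + 1/2·sR = 4/53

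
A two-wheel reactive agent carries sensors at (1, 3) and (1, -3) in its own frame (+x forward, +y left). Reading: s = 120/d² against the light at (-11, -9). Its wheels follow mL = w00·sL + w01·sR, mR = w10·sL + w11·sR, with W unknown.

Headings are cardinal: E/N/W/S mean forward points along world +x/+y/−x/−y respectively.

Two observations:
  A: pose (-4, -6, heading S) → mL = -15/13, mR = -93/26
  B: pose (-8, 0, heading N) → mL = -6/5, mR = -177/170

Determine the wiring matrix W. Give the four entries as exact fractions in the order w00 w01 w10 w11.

obs A: pose=(-4,-6,S) → sL=15/13, sR=6, mL=-15/13, mR=-93/26
obs B: pose=(-8,0,N) → sL=6/5, sR=15/17, mL=-6/5, mR=-177/170
sensor matrix S = [[15/13, 6], [6/5, 15/17]]; det S = -6831/1105
solve [mL_A; mL_B] = S·[w00; w01] and [mR_A; mR_B] = S·[w10; w11]:
  w00 = -1, w01 = 0, w10 = -1/2, w11 = -1/2

-1 0 -1/2 -1/2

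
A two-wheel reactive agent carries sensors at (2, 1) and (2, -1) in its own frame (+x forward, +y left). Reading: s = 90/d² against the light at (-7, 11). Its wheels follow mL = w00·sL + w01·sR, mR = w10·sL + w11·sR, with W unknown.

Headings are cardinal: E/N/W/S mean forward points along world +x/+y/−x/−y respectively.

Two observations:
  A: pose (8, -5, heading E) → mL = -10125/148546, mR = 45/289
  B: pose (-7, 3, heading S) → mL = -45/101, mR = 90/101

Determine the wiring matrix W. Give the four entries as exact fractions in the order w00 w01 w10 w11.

obs A: pose=(8,-5,E) → sL=45/257, sR=45/289, mL=-10125/148546, mR=45/289
obs B: pose=(-7,3,S) → sL=90/101, sR=90/101, mL=-45/101, mR=90/101
sensor matrix S = [[45/257, 45/289], [90/101, 90/101]]; det S = 129600/7501573
solve [mL_A; mL_B] = S·[w00; w01] and [mR_A; mR_B] = S·[w10; w11]:
  w00 = 1/2, w01 = -1, w10 = 0, w11 = 1

1/2 -1 0 1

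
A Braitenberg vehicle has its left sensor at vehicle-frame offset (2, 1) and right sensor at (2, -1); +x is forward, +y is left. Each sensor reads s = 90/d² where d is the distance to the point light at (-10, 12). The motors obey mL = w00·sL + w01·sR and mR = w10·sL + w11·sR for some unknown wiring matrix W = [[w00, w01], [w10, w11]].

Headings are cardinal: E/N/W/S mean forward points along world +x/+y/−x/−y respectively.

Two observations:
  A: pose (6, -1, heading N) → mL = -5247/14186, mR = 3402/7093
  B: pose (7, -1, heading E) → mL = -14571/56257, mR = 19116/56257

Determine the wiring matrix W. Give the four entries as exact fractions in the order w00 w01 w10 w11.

-1 -1/2 1 1

obs A: pose=(6,-1,N) → sL=45/173, sR=9/41, mL=-5247/14186, mR=3402/7093
obs B: pose=(7,-1,E) → sL=18/101, sR=90/557, mL=-14571/56257, mR=19116/56257
sensor matrix S = [[45/173, 9/41], [18/101, 90/557]]; det S = 1160568/399030901
solve [mL_A; mL_B] = S·[w00; w01] and [mR_A; mR_B] = S·[w10; w11]:
  w00 = -1, w01 = -1/2, w10 = 1, w11 = 1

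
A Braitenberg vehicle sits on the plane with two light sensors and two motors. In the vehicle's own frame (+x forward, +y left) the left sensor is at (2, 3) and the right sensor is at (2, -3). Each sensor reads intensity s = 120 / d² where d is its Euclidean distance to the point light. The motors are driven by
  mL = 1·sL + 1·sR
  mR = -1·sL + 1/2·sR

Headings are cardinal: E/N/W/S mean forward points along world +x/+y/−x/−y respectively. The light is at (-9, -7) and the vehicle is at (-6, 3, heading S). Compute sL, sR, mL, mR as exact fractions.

6/5 15/8 123/40 -21/80

left sensor world pos  = (-3, 1); dL² = 100
right sensor world pos = (-9, 1); dR² = 64
sL = 120/100 = 6/5
sR = 120/64 = 15/8
mL = 1·sL + 1·sR = 123/40
mR = -1·sL + 1/2·sR = -21/80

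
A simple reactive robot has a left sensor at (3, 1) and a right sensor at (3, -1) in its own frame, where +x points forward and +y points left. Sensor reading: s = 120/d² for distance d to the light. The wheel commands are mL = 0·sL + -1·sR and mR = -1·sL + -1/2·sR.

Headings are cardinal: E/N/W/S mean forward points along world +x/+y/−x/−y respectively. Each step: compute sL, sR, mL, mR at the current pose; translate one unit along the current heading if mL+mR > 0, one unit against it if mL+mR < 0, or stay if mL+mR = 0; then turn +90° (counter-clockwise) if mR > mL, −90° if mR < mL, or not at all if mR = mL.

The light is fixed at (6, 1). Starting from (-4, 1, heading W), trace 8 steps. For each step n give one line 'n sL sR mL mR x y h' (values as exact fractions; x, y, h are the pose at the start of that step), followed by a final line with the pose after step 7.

n=0: pose=(-4,1,W); sL=12/17, sR=12/17; mL=-12/17, mR=-18/17; mL+mR=-30/17 → advance -1; mR−mL=-6/17 → turn -1·90°
n=1: pose=(-3,1,N); sL=120/109, sR=120/73; mL=-120/73, mR=-15300/7957; mL+mR=-28380/7957 → advance -1; mR−mL=-2220/7957 → turn -1·90°
n=2: pose=(-3,0,E); sL=10/3, sR=3; mL=-3, mR=-29/6; mL+mR=-47/6 → advance -1; mR−mL=-11/6 → turn -1·90°
n=3: pose=(-4,0,S); sL=120/97, sR=120/137; mL=-120/137, mR=-22260/13289; mL+mR=-33900/13289 → advance -1; mR−mL=-10620/13289 → turn -1·90°
n=4: pose=(-4,1,W); sL=12/17, sR=12/17; mL=-12/17, mR=-18/17; mL+mR=-30/17 → advance -1; mR−mL=-6/17 → turn -1·90°
n=5: pose=(-3,1,N); sL=120/109, sR=120/73; mL=-120/73, mR=-15300/7957; mL+mR=-28380/7957 → advance -1; mR−mL=-2220/7957 → turn -1·90°
n=6: pose=(-3,0,E); sL=10/3, sR=3; mL=-3, mR=-29/6; mL+mR=-47/6 → advance -1; mR−mL=-11/6 → turn -1·90°
n=7: pose=(-4,0,S); sL=120/97, sR=120/137; mL=-120/137, mR=-22260/13289; mL+mR=-33900/13289 → advance -1; mR−mL=-10620/13289 → turn -1·90°

0 12/17 12/17 -12/17 -18/17 -4 1 W
1 120/109 120/73 -120/73 -15300/7957 -3 1 N
2 10/3 3 -3 -29/6 -3 0 E
3 120/97 120/137 -120/137 -22260/13289 -4 0 S
4 12/17 12/17 -12/17 -18/17 -4 1 W
5 120/109 120/73 -120/73 -15300/7957 -3 1 N
6 10/3 3 -3 -29/6 -3 0 E
7 120/97 120/137 -120/137 -22260/13289 -4 0 S
final -4 1 W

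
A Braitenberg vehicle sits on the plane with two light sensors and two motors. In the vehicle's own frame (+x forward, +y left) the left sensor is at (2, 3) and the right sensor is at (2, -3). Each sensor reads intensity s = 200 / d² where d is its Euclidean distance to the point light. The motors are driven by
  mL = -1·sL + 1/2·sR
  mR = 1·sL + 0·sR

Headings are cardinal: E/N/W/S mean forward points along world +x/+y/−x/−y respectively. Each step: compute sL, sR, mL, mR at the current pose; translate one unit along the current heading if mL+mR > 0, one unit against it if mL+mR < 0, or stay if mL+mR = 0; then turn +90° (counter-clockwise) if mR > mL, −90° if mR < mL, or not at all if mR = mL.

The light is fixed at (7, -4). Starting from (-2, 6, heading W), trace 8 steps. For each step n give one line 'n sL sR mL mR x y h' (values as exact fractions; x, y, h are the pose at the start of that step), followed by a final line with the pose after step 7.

n=0: pose=(-2,6,W); sL=20/17, sR=20/29; mL=-410/493, mR=20/17; mL+mR=10/29 → advance +1; mR−mL=990/493 → turn +1·90°
n=1: pose=(-3,6,S); sL=200/113, sR=200/233; mL=-35300/26329, mR=200/113; mL+mR=100/233 → advance +1; mR−mL=81900/26329 → turn +1·90°
n=2: pose=(-3,5,E); sL=25/26, sR=2; mL=1/26, mR=25/26; mL+mR=1 → advance +1; mR−mL=12/13 → turn +1·90°
n=3: pose=(-2,5,N); sL=40/53, sR=200/157; mL=-980/8321, mR=40/53; mL+mR=100/157 → advance +1; mR−mL=7260/8321 → turn +1·90°
n=4: pose=(-2,6,W); sL=20/17, sR=20/29; mL=-410/493, mR=20/17; mL+mR=10/29 → advance +1; mR−mL=990/493 → turn +1·90°
n=5: pose=(-3,6,S); sL=200/113, sR=200/233; mL=-35300/26329, mR=200/113; mL+mR=100/233 → advance +1; mR−mL=81900/26329 → turn +1·90°
n=6: pose=(-3,5,E); sL=25/26, sR=2; mL=1/26, mR=25/26; mL+mR=1 → advance +1; mR−mL=12/13 → turn +1·90°
n=7: pose=(-2,5,N); sL=40/53, sR=200/157; mL=-980/8321, mR=40/53; mL+mR=100/157 → advance +1; mR−mL=7260/8321 → turn +1·90°

0 20/17 20/29 -410/493 20/17 -2 6 W
1 200/113 200/233 -35300/26329 200/113 -3 6 S
2 25/26 2 1/26 25/26 -3 5 E
3 40/53 200/157 -980/8321 40/53 -2 5 N
4 20/17 20/29 -410/493 20/17 -2 6 W
5 200/113 200/233 -35300/26329 200/113 -3 6 S
6 25/26 2 1/26 25/26 -3 5 E
7 40/53 200/157 -980/8321 40/53 -2 5 N
final -2 6 W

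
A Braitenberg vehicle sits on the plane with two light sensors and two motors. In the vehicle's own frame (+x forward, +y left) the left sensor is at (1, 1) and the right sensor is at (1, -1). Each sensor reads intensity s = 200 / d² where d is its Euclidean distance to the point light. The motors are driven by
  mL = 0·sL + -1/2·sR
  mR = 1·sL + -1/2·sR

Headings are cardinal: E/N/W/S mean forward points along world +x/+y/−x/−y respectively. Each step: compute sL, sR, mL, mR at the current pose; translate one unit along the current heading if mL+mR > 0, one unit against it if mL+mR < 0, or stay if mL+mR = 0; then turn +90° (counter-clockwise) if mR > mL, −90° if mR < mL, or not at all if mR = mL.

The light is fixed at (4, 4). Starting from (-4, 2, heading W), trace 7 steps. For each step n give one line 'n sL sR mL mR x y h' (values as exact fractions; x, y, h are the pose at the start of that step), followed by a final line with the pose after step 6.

n=0: pose=(-4,2,W); sL=20/9, sR=100/41; mL=-50/41, mR=370/369; mL+mR=-80/369 → advance -1; mR−mL=20/9 → turn +1·90°
n=1: pose=(-3,2,S); sL=40/9, sR=200/73; mL=-100/73, mR=2020/657; mL+mR=1120/657 → advance +1; mR−mL=40/9 → turn +1·90°
n=2: pose=(-3,1,E); sL=5, sR=50/13; mL=-25/13, mR=40/13; mL+mR=15/13 → advance +1; mR−mL=5 → turn +1·90°
n=3: pose=(-2,1,N); sL=200/53, sR=200/29; mL=-100/29, mR=500/1537; mL+mR=-4800/1537 → advance -1; mR−mL=200/53 → turn +1·90°
n=4: pose=(-2,0,W); sL=100/37, sR=100/29; mL=-50/29, mR=1050/1073; mL+mR=-800/1073 → advance -1; mR−mL=100/37 → turn +1·90°
n=5: pose=(-1,0,S); sL=200/41, sR=200/61; mL=-100/61, mR=8100/2501; mL+mR=4000/2501 → advance +1; mR−mL=200/41 → turn +1·90°
n=6: pose=(-1,-1,E); sL=25/4, sR=50/13; mL=-25/13, mR=225/52; mL+mR=125/52 → advance +1; mR−mL=25/4 → turn +1·90°

0 20/9 100/41 -50/41 370/369 -4 2 W
1 40/9 200/73 -100/73 2020/657 -3 2 S
2 5 50/13 -25/13 40/13 -3 1 E
3 200/53 200/29 -100/29 500/1537 -2 1 N
4 100/37 100/29 -50/29 1050/1073 -2 0 W
5 200/41 200/61 -100/61 8100/2501 -1 0 S
6 25/4 50/13 -25/13 225/52 -1 -1 E
final 0 -1 N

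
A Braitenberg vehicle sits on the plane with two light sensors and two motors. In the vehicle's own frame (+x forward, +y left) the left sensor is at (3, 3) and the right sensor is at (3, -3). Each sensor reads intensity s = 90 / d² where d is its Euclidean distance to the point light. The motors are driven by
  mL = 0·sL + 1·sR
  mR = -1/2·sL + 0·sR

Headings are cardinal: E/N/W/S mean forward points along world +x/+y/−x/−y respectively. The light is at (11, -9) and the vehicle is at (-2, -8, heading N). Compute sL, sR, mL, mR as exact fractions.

45/136 45/58 45/58 -45/272

left sensor world pos  = (-5, -5); dL² = 272
right sensor world pos = (1, -5); dR² = 116
sL = 90/272 = 45/136
sR = 90/116 = 45/58
mL = 0·sL + 1·sR = 45/58
mR = -1/2·sL + 0·sR = -45/272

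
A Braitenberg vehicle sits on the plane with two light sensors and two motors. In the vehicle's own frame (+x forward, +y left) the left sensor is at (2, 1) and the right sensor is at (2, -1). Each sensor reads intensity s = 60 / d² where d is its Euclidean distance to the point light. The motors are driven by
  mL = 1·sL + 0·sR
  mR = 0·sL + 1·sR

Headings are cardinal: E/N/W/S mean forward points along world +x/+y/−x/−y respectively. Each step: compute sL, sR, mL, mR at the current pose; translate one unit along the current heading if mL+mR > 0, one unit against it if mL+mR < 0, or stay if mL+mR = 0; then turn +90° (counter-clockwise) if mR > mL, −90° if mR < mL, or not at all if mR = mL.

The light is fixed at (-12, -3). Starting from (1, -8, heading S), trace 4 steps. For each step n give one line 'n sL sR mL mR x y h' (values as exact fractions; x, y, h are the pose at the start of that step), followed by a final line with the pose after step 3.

n=0: pose=(1,-8,S); sL=12/49, sR=60/193; mL=12/49, mR=60/193; mL+mR=5256/9457 → advance +1; mR−mL=624/9457 → turn +1·90°
n=1: pose=(1,-9,E); sL=6/25, sR=30/137; mL=6/25, mR=30/137; mL+mR=1572/3425 → advance +1; mR−mL=-72/3425 → turn -1·90°
n=2: pose=(2,-9,S); sL=60/289, sR=60/233; mL=60/289, mR=60/233; mL+mR=31320/67337 → advance +1; mR−mL=3360/67337 → turn +1·90°
n=3: pose=(2,-10,E); sL=15/73, sR=3/16; mL=15/73, mR=3/16; mL+mR=459/1168 → advance +1; mR−mL=-21/1168 → turn -1·90°

0 12/49 60/193 12/49 60/193 1 -8 S
1 6/25 30/137 6/25 30/137 1 -9 E
2 60/289 60/233 60/289 60/233 2 -9 S
3 15/73 3/16 15/73 3/16 2 -10 E
final 3 -10 S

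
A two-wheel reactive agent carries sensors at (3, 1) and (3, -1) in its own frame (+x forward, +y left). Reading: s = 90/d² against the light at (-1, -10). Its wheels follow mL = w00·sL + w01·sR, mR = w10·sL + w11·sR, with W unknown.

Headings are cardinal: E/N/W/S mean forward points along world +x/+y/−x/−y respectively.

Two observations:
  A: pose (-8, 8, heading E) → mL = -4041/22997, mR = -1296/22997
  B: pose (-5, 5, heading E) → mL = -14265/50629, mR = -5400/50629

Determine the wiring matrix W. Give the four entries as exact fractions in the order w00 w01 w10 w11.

1/2 -1 1 -1

obs A: pose=(-8,8,E) → sL=90/377, sR=18/61, mL=-4041/22997, mR=-1296/22997
obs B: pose=(-5,5,E) → sL=90/257, sR=90/197, mL=-14265/50629, mR=-5400/50629
sensor matrix S = [[90/377, 18/61], [90/257, 90/197]]; det S = 6667920/1164315113
solve [mL_A; mL_B] = S·[w00; w01] and [mR_A; mR_B] = S·[w10; w11]:
  w00 = 1/2, w01 = -1, w10 = 1, w11 = -1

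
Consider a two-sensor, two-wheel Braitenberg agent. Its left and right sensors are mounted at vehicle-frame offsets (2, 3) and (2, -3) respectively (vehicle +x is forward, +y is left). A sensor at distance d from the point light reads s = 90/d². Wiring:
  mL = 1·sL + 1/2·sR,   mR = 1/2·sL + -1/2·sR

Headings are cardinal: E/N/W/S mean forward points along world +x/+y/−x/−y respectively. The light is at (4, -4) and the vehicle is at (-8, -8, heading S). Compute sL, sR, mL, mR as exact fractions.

left sensor world pos  = (-5, -10); dL² = 117
right sensor world pos = (-11, -10); dR² = 261
sL = 90/117 = 10/13
sR = 90/261 = 10/29
mL = 1·sL + 1/2·sR = 355/377
mR = 1/2·sL + -1/2·sR = 80/377

10/13 10/29 355/377 80/377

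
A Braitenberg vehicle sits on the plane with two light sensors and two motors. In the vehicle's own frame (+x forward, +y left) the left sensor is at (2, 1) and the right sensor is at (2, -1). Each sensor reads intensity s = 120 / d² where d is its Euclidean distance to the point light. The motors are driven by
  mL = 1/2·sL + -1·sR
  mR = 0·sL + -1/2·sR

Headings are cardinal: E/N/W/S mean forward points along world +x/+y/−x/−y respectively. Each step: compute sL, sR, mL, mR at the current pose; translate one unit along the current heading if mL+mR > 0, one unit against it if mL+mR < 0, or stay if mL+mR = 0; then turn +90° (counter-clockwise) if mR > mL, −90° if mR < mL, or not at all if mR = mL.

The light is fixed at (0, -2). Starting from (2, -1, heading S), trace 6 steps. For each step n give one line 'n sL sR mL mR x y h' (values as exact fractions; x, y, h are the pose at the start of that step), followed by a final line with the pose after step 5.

n=0: pose=(2,-1,S); sL=12, sR=60; mL=-54, mR=-30; mL+mR=-84 → advance -1; mR−mL=24 → turn +1·90°
n=1: pose=(2,0,E); sL=24/5, sR=120/17; mL=-396/85, mR=-60/17; mL+mR=-696/85 → advance -1; mR−mL=96/85 → turn +1·90°
n=2: pose=(1,0,N); sL=15/2, sR=6; mL=-9/4, mR=-3; mL+mR=-21/4 → advance -1; mR−mL=-3/4 → turn -1·90°
n=3: pose=(1,-1,E); sL=120/13, sR=40/3; mL=-340/39, mR=-20/3; mL+mR=-200/13 → advance -1; mR−mL=80/39 → turn +1·90°
n=4: pose=(0,-1,N); sL=12, sR=12; mL=-6, mR=-6; mL+mR=-12 → advance -1; mR−mL=0 → turn +0·90°
n=5: pose=(0,-2,N); sL=24, sR=24; mL=-12, mR=-12; mL+mR=-24 → advance -1; mR−mL=0 → turn +0·90°

0 12 60 -54 -30 2 -1 S
1 24/5 120/17 -396/85 -60/17 2 0 E
2 15/2 6 -9/4 -3 1 0 N
3 120/13 40/3 -340/39 -20/3 1 -1 E
4 12 12 -6 -6 0 -1 N
5 24 24 -12 -12 0 -2 N
final 0 -3 N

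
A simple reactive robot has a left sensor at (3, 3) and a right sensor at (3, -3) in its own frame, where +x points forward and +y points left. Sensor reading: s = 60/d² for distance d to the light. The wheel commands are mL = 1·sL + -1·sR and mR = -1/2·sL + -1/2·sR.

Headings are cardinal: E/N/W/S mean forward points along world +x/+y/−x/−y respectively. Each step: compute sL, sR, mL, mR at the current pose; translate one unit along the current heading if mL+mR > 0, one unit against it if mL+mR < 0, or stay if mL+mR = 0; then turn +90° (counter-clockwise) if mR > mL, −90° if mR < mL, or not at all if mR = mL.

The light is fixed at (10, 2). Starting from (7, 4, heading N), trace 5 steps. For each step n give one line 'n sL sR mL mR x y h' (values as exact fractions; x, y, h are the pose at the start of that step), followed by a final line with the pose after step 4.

0 60/61 12/5 -432/305 -516/305 7 4 N
1 15/4 15 -45/4 -75/8 7 3 E
2 12/13 60/17 -576/221 -492/221 6 3 N
3 30/29 30/29 0 -30/29 6 2 W
4 4/3 20/3 -16/3 -4 7 2 N
final 7 1 W

n=0: pose=(7,4,N); sL=60/61, sR=12/5; mL=-432/305, mR=-516/305; mL+mR=-948/305 → advance -1; mR−mL=-84/305 → turn -1·90°
n=1: pose=(7,3,E); sL=15/4, sR=15; mL=-45/4, mR=-75/8; mL+mR=-165/8 → advance -1; mR−mL=15/8 → turn +1·90°
n=2: pose=(6,3,N); sL=12/13, sR=60/17; mL=-576/221, mR=-492/221; mL+mR=-1068/221 → advance -1; mR−mL=84/221 → turn +1·90°
n=3: pose=(6,2,W); sL=30/29, sR=30/29; mL=0, mR=-30/29; mL+mR=-30/29 → advance -1; mR−mL=-30/29 → turn -1·90°
n=4: pose=(7,2,N); sL=4/3, sR=20/3; mL=-16/3, mR=-4; mL+mR=-28/3 → advance -1; mR−mL=4/3 → turn +1·90°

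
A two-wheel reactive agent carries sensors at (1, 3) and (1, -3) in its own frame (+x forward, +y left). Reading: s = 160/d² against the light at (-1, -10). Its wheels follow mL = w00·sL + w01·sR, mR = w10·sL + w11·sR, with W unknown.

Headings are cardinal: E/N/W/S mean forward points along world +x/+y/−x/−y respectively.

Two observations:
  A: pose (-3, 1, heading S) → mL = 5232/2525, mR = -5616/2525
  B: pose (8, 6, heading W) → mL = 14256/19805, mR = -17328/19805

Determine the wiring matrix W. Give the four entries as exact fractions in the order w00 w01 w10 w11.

obs A: pose=(-3,1,S) → sL=160/101, sR=32/25, mL=5232/2525, mR=-5616/2525
obs B: pose=(8,6,W) → sL=160/233, sR=32/85, mL=14256/19805, mR=-17328/19805
sensor matrix S = [[160/101, 32/25], [160/233, 32/85]]; det S = -565248/2000305
solve [mL_A; mL_B] = S·[w00; w01] and [mR_A; mR_B] = S·[w10; w11]:
  w00 = 1/2, w01 = 1, w10 = -1, w11 = -1/2

1/2 1 -1 -1/2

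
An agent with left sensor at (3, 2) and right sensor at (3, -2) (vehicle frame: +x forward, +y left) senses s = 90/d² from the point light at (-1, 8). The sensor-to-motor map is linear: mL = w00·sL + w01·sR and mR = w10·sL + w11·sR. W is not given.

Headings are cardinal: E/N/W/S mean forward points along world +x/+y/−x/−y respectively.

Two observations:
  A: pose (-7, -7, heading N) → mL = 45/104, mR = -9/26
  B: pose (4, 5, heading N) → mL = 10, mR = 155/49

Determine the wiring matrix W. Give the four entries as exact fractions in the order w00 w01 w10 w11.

obs A: pose=(-7,-7,N) → sL=45/104, sR=9/16, mL=45/104, mR=-9/26
obs B: pose=(4,5,N) → sL=10, sR=90/49, mL=10, mR=155/49
sensor matrix S = [[45/104, 9/16], [10, 90/49]]; det S = -24615/5096
solve [mL_A; mL_B] = S·[w00; w01] and [mR_A; mR_B] = S·[w10; w11]:
  w00 = 1, w01 = 0, w10 = 1/2, w11 = -1

1 0 1/2 -1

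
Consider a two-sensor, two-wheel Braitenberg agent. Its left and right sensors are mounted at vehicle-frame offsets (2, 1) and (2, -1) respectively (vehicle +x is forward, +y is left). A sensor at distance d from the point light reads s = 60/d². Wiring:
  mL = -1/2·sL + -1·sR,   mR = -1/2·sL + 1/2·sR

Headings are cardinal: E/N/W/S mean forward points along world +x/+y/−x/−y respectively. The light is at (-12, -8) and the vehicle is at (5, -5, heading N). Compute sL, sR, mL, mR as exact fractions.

left sensor world pos  = (4, -3); dL² = 281
right sensor world pos = (6, -3); dR² = 349
sL = 60/281 = 60/281
sR = 60/349 = 60/349
mL = -1/2·sL + -1·sR = -27330/98069
mR = -1/2·sL + 1/2·sR = -2040/98069

60/281 60/349 -27330/98069 -2040/98069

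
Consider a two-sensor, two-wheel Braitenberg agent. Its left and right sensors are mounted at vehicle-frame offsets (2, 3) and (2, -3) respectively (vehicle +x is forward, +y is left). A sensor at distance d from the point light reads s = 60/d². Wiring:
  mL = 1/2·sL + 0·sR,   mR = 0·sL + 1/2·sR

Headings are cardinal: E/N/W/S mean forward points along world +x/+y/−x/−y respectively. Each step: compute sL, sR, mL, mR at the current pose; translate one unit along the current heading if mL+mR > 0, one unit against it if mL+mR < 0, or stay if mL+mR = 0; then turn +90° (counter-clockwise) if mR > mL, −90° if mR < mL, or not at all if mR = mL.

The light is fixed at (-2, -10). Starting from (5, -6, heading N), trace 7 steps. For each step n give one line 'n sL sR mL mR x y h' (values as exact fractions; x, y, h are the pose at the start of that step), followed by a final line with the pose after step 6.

n=0: pose=(5,-6,N); sL=15/13, sR=15/34; mL=15/26, mR=15/68; mL+mR=705/884 → advance +1; mR−mL=-315/884 → turn -1·90°
n=1: pose=(5,-5,E); sL=12/29, sR=12/17; mL=6/29, mR=6/17; mL+mR=276/493 → advance +1; mR−mL=72/493 → turn +1·90°
n=2: pose=(6,-5,N); sL=30/37, sR=6/17; mL=15/37, mR=3/17; mL+mR=366/629 → advance +1; mR−mL=-144/629 → turn -1·90°
n=3: pose=(6,-4,E); sL=60/181, sR=60/109; mL=30/181, mR=30/109; mL+mR=8700/19729 → advance +1; mR−mL=2160/19729 → turn +1·90°
n=4: pose=(7,-4,N); sL=3/5, sR=15/52; mL=3/10, mR=15/104; mL+mR=231/520 → advance +1; mR−mL=-81/520 → turn -1·90°
n=5: pose=(7,-3,E); sL=60/221, sR=60/137; mL=30/221, mR=30/137; mL+mR=10740/30277 → advance +1; mR−mL=2520/30277 → turn +1·90°
n=6: pose=(8,-3,N); sL=6/13, sR=6/25; mL=3/13, mR=3/25; mL+mR=114/325 → advance +1; mR−mL=-36/325 → turn -1·90°

0 15/13 15/34 15/26 15/68 5 -6 N
1 12/29 12/17 6/29 6/17 5 -5 E
2 30/37 6/17 15/37 3/17 6 -5 N
3 60/181 60/109 30/181 30/109 6 -4 E
4 3/5 15/52 3/10 15/104 7 -4 N
5 60/221 60/137 30/221 30/137 7 -3 E
6 6/13 6/25 3/13 3/25 8 -3 N
final 8 -2 E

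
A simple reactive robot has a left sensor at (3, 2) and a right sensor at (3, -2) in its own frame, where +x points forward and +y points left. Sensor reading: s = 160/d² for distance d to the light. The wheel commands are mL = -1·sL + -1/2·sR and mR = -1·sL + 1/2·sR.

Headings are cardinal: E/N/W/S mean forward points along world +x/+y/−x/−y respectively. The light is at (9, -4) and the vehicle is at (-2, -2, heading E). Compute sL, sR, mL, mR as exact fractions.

2 5/2 -13/4 -3/4

left sensor world pos  = (1, 0); dL² = 80
right sensor world pos = (1, -4); dR² = 64
sL = 160/80 = 2
sR = 160/64 = 5/2
mL = -1·sL + -1/2·sR = -13/4
mR = -1·sL + 1/2·sR = -3/4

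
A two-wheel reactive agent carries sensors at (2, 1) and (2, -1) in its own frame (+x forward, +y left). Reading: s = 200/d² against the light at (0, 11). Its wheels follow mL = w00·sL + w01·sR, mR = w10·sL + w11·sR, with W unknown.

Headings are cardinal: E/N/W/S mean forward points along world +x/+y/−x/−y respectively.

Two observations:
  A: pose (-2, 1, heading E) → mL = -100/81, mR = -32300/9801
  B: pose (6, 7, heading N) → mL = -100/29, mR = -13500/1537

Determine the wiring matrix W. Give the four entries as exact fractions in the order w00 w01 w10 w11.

obs A: pose=(-2,1,E) → sL=200/81, sR=200/121, mL=-100/81, mR=-32300/9801
obs B: pose=(6,7,N) → sL=200/29, sR=200/53, mL=-100/29, mR=-13500/1537
sensor matrix S = [[200/81, 200/121], [200/29, 200/53]]; det S = -31360000/15064137
solve [mL_A; mL_B] = S·[w00; w01] and [mR_A; mR_B] = S·[w10; w11]:
  w00 = -1/2, w01 = 0, w10 = -1, w11 = -1/2

-1/2 0 -1 -1/2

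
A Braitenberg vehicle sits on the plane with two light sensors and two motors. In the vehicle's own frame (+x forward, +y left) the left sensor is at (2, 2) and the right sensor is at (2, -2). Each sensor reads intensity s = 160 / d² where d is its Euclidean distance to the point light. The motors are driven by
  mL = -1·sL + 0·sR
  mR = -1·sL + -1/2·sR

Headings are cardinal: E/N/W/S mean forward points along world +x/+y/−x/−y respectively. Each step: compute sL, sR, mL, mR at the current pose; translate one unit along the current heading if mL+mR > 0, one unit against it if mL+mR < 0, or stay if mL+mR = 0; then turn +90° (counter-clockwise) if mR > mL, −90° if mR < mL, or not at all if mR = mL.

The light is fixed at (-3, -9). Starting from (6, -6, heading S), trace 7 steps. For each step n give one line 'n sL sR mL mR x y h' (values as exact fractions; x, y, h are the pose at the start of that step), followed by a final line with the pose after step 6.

0 80/61 16/5 -80/61 -888/305 6 -6 S
1 160/53 32/17 -160/53 -3568/901 6 -5 W
2 8/5 8/9 -8/5 -92/45 7 -5 N
3 160/169 32/29 -160/169 -7344/4901 7 -6 E
4 80/61 16/5 -80/61 -888/305 6 -6 S
5 160/53 32/17 -160/53 -3568/901 6 -5 W
6 8/5 8/9 -8/5 -92/45 7 -5 N
final 7 -6 E

n=0: pose=(6,-6,S); sL=80/61, sR=16/5; mL=-80/61, mR=-888/305; mL+mR=-1288/305 → advance -1; mR−mL=-8/5 → turn -1·90°
n=1: pose=(6,-5,W); sL=160/53, sR=32/17; mL=-160/53, mR=-3568/901; mL+mR=-6288/901 → advance -1; mR−mL=-16/17 → turn -1·90°
n=2: pose=(7,-5,N); sL=8/5, sR=8/9; mL=-8/5, mR=-92/45; mL+mR=-164/45 → advance -1; mR−mL=-4/9 → turn -1·90°
n=3: pose=(7,-6,E); sL=160/169, sR=32/29; mL=-160/169, mR=-7344/4901; mL+mR=-11984/4901 → advance -1; mR−mL=-16/29 → turn -1·90°
n=4: pose=(6,-6,S); sL=80/61, sR=16/5; mL=-80/61, mR=-888/305; mL+mR=-1288/305 → advance -1; mR−mL=-8/5 → turn -1·90°
n=5: pose=(6,-5,W); sL=160/53, sR=32/17; mL=-160/53, mR=-3568/901; mL+mR=-6288/901 → advance -1; mR−mL=-16/17 → turn -1·90°
n=6: pose=(7,-5,N); sL=8/5, sR=8/9; mL=-8/5, mR=-92/45; mL+mR=-164/45 → advance -1; mR−mL=-4/9 → turn -1·90°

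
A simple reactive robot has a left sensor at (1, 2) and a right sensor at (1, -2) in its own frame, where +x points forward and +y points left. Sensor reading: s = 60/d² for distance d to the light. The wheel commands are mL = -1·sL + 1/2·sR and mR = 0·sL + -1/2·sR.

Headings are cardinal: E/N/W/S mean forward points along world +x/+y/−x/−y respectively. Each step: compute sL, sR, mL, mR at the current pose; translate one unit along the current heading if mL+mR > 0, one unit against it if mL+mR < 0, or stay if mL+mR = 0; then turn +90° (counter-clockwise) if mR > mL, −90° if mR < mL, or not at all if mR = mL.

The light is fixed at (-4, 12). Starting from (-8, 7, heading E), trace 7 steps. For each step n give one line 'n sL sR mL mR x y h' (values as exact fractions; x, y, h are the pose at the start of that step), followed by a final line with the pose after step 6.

0 10/3 30/29 -245/87 -15/29 -8 7 E
1 12/13 12/5 18/65 -6/5 -9 7 N
2 15/8 3/4 -3/2 -3/8 -9 6 E
3 60/89 60/41 210/3649 -30/41 -10 6 N
4 6/5 30/53 -243/265 -15/53 -10 5 E
5 20/39 60/61 -50/2379 -30/61 -11 5 N
6 5/6 15/34 -125/204 -15/68 -11 4 E
final -12 4 N

n=0: pose=(-8,7,E); sL=10/3, sR=30/29; mL=-245/87, mR=-15/29; mL+mR=-10/3 → advance -1; mR−mL=200/87 → turn +1·90°
n=1: pose=(-9,7,N); sL=12/13, sR=12/5; mL=18/65, mR=-6/5; mL+mR=-12/13 → advance -1; mR−mL=-96/65 → turn -1·90°
n=2: pose=(-9,6,E); sL=15/8, sR=3/4; mL=-3/2, mR=-3/8; mL+mR=-15/8 → advance -1; mR−mL=9/8 → turn +1·90°
n=3: pose=(-10,6,N); sL=60/89, sR=60/41; mL=210/3649, mR=-30/41; mL+mR=-60/89 → advance -1; mR−mL=-2880/3649 → turn -1·90°
n=4: pose=(-10,5,E); sL=6/5, sR=30/53; mL=-243/265, mR=-15/53; mL+mR=-6/5 → advance -1; mR−mL=168/265 → turn +1·90°
n=5: pose=(-11,5,N); sL=20/39, sR=60/61; mL=-50/2379, mR=-30/61; mL+mR=-20/39 → advance -1; mR−mL=-1120/2379 → turn -1·90°
n=6: pose=(-11,4,E); sL=5/6, sR=15/34; mL=-125/204, mR=-15/68; mL+mR=-5/6 → advance -1; mR−mL=20/51 → turn +1·90°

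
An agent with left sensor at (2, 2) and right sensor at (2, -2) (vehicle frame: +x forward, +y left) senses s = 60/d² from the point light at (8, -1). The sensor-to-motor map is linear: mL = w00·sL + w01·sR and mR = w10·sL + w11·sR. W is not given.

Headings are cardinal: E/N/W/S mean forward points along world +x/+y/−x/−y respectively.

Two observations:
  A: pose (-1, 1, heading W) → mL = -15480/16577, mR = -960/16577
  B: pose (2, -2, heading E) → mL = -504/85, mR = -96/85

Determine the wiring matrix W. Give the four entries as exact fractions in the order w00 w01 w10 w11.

-1 -1 -1 1

obs A: pose=(-1,1,W) → sL=60/121, sR=60/137, mL=-15480/16577, mR=-960/16577
obs B: pose=(2,-2,E) → sL=60/17, sR=12/5, mL=-504/85, mR=-96/85
sensor matrix S = [[60/121, 60/137], [60/17, 12/5]]; det S = -100224/281809
solve [mL_A; mL_B] = S·[w00; w01] and [mR_A; mR_B] = S·[w10; w11]:
  w00 = -1, w01 = -1, w10 = -1, w11 = 1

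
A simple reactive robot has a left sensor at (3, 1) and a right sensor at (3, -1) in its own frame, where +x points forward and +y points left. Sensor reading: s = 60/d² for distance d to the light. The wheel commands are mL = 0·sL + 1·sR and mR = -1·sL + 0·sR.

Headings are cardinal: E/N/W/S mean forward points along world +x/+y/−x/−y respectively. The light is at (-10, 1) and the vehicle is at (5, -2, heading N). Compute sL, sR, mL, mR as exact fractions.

15/49 15/64 15/64 -15/49

left sensor world pos  = (4, 1); dL² = 196
right sensor world pos = (6, 1); dR² = 256
sL = 60/196 = 15/49
sR = 60/256 = 15/64
mL = 0·sL + 1·sR = 15/64
mR = -1·sL + 0·sR = -15/49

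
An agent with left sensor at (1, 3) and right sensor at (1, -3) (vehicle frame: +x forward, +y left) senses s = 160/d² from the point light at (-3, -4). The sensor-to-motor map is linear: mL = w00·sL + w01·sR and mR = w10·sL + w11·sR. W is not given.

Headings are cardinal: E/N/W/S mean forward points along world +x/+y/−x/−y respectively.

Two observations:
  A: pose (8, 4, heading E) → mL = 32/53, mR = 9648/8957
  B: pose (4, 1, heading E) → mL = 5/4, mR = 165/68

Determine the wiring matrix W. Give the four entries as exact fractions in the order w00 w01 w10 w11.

obs A: pose=(8,4,E) → sL=32/53, sR=160/169, mL=32/53, mR=9648/8957
obs B: pose=(4,1,E) → sL=5/4, sR=40/17, mL=5/4, mR=165/68
sensor matrix S = [[32/53, 160/169], [5/4, 40/17]]; det S = 36120/152269
solve [mL_A; mL_B] = S·[w00; w01] and [mR_A; mR_B] = S·[w10; w11]:
  w00 = 1, w01 = 0, w10 = 1, w11 = 1/2

1 0 1 1/2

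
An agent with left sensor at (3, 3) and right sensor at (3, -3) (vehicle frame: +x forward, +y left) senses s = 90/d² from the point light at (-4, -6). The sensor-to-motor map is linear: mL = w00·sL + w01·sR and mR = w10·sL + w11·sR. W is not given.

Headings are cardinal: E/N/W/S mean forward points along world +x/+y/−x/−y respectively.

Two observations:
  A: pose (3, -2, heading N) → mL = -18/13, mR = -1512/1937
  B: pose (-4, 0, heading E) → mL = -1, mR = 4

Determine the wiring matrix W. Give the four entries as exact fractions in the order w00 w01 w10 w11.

-1 0 -1 1

obs A: pose=(3,-2,N) → sL=18/13, sR=90/149, mL=-18/13, mR=-1512/1937
obs B: pose=(-4,0,E) → sL=1, sR=5, mL=-1, mR=4
sensor matrix S = [[18/13, 90/149], [1, 5]]; det S = 12240/1937
solve [mL_A; mL_B] = S·[w00; w01] and [mR_A; mR_B] = S·[w10; w11]:
  w00 = -1, w01 = 0, w10 = -1, w11 = 1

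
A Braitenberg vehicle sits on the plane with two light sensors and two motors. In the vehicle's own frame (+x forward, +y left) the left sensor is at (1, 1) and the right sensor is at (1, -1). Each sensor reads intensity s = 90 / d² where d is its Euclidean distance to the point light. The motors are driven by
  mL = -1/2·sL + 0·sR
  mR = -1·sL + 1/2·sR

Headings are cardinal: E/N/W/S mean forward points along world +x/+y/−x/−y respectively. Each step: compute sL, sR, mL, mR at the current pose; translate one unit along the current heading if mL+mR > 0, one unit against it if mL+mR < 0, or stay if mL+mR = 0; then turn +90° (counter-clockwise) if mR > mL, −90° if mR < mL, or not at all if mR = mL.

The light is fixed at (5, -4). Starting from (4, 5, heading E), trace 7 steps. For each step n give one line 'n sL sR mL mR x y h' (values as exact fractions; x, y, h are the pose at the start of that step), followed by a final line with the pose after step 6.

0 9/10 45/32 -9/20 -63/320 4 5 E
1 90/109 90/101 -45/109 -4185/11009 3 5 N
2 45/29 1 -45/58 -61/58 3 4 W
3 18/17 10/9 -9/17 -77/153 4 4 N
4 9/4 45/34 -9/8 -27/17 4 3 W
5 18/13 18/13 -9/13 -9/13 5 3 N
6 9/5 9/5 -9/10 -9/10 5 2 N
final 5 1 N

n=0: pose=(4,5,E); sL=9/10, sR=45/32; mL=-9/20, mR=-63/320; mL+mR=-207/320 → advance -1; mR−mL=81/320 → turn +1·90°
n=1: pose=(3,5,N); sL=90/109, sR=90/101; mL=-45/109, mR=-4185/11009; mL+mR=-8730/11009 → advance -1; mR−mL=360/11009 → turn +1·90°
n=2: pose=(3,4,W); sL=45/29, sR=1; mL=-45/58, mR=-61/58; mL+mR=-53/29 → advance -1; mR−mL=-8/29 → turn -1·90°
n=3: pose=(4,4,N); sL=18/17, sR=10/9; mL=-9/17, mR=-77/153; mL+mR=-158/153 → advance -1; mR−mL=4/153 → turn +1·90°
n=4: pose=(4,3,W); sL=9/4, sR=45/34; mL=-9/8, mR=-27/17; mL+mR=-369/136 → advance -1; mR−mL=-63/136 → turn -1·90°
n=5: pose=(5,3,N); sL=18/13, sR=18/13; mL=-9/13, mR=-9/13; mL+mR=-18/13 → advance -1; mR−mL=0 → turn +0·90°
n=6: pose=(5,2,N); sL=9/5, sR=9/5; mL=-9/10, mR=-9/10; mL+mR=-9/5 → advance -1; mR−mL=0 → turn +0·90°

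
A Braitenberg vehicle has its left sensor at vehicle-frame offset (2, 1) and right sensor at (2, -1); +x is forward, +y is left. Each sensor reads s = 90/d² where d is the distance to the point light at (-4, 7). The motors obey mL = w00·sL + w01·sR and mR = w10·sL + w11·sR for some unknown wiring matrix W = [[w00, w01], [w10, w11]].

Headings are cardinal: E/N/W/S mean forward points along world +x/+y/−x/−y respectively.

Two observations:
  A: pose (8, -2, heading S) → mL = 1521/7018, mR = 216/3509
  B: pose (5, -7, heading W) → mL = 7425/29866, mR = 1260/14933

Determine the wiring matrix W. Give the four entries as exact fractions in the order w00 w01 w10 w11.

obs A: pose=(8,-2,S) → sL=9/29, sR=45/121, mL=1521/7018, mR=216/3509
obs B: pose=(5,-7,W) → sL=45/137, sR=45/109, mL=7425/29866, mR=1260/14933
sensor matrix S = [[9/29, 45/121], [45/137, 45/109]]; det S = 312660/52399897
solve [mL_A; mL_B] = S·[w00; w01] and [mR_A; mR_B] = S·[w10; w11]:
  w00 = -1/2, w01 = 1, w10 = -1, w11 = 1

-1/2 1 -1 1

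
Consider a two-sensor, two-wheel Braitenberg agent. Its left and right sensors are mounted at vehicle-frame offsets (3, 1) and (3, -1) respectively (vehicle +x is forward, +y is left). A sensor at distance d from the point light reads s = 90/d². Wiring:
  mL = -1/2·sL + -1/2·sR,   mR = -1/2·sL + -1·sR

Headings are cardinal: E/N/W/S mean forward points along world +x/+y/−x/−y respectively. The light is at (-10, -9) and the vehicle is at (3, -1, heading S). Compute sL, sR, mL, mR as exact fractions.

90/221 90/169 -1350/2873 -2115/2873

left sensor world pos  = (4, -4); dL² = 221
right sensor world pos = (2, -4); dR² = 169
sL = 90/221 = 90/221
sR = 90/169 = 90/169
mL = -1/2·sL + -1/2·sR = -1350/2873
mR = -1/2·sL + -1·sR = -2115/2873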